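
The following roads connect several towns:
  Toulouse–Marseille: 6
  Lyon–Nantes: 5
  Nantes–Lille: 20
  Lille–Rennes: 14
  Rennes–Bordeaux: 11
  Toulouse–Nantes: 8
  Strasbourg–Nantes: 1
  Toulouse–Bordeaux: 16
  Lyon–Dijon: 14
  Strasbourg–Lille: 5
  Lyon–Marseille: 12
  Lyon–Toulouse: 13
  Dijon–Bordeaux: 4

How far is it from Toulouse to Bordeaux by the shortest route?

Some routes from Toulouse to Bordeaux:
Toulouse -> Nantes -> Lyon -> Dijon -> Bordeaux: 8 + 5 + 14 + 4 = 31
Toulouse -> Bordeaux: 16
Toulouse -> Lyon -> Dijon -> Bordeaux: 13 + 14 + 4 = 31
Shortest: 16.

16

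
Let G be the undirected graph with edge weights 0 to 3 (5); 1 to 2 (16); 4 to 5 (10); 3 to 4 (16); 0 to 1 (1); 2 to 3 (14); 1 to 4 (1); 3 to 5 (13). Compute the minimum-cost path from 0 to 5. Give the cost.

12

Some routes from 0 to 5:
0-1-4-5: 1 + 1 + 10 = 12
0-3-5: 5 + 13 = 18
0-1-4-3-5: 1 + 1 + 16 + 13 = 31
Shortest: 12.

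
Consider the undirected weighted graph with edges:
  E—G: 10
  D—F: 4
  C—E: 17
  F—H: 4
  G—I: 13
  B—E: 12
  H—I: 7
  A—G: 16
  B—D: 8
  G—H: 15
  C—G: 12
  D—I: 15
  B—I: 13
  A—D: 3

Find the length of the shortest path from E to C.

A few of the E→C routes:
E-B-D-F-H-G-C: 12 + 8 + 4 + 4 + 15 + 12 = 55
E-G-C: 10 + 12 = 22
E-B-I-G-C: 12 + 13 + 13 + 12 = 50
E-C: 17
E-B-D-A-G-C: 12 + 8 + 3 + 16 + 12 = 51
Best route has total 17.

17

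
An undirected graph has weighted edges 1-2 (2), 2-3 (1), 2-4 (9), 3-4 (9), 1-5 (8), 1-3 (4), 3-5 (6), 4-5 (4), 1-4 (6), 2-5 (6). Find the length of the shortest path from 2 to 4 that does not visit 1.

9

Checking several routes:
2-4: 9
2-5-4: 6 + 4 = 10
2-3-4: 1 + 9 = 10
Shortest: 9.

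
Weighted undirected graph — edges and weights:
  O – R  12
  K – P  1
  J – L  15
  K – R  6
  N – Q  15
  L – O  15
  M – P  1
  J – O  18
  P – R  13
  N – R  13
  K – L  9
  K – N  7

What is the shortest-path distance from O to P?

Checking several routes:
O → R → K → P: 12 + 6 + 1 = 19
O → L → K → P: 15 + 9 + 1 = 25
O → R → P: 12 + 13 = 25
Best route has total 19.

19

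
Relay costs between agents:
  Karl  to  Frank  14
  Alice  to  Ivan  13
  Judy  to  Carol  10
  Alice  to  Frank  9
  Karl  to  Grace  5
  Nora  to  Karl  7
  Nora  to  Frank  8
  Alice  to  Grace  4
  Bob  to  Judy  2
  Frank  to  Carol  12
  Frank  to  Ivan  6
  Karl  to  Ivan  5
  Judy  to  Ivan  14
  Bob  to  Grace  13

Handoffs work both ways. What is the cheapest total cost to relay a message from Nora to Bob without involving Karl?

Candidate routes:
Nora -> Frank -> Ivan -> Judy -> Bob: 8 + 6 + 14 + 2 = 30
Nora -> Frank -> Alice -> Ivan -> Judy -> Bob: 8 + 9 + 13 + 14 + 2 = 46
Nora -> Frank -> Ivan -> Alice -> Grace -> Bob: 8 + 6 + 13 + 4 + 13 = 44
Nora -> Frank -> Alice -> Grace -> Bob: 8 + 9 + 4 + 13 = 34
Nora -> Frank -> Carol -> Judy -> Ivan -> Alice -> Grace -> Bob: 8 + 12 + 10 + 14 + 13 + 4 + 13 = 74
Nora -> Frank -> Carol -> Judy -> Bob: 8 + 12 + 10 + 2 = 32
Best route has total 30.

30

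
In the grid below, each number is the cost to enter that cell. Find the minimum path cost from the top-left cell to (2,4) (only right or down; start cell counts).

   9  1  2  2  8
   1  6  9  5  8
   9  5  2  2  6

Best path: [0,0] -> [0,1] -> [0,2] -> [0,3] -> [1,3] -> [2,3] -> [2,4]
Cost: 9 + 1 + 2 + 2 + 5 + 2 + 6 = 27

27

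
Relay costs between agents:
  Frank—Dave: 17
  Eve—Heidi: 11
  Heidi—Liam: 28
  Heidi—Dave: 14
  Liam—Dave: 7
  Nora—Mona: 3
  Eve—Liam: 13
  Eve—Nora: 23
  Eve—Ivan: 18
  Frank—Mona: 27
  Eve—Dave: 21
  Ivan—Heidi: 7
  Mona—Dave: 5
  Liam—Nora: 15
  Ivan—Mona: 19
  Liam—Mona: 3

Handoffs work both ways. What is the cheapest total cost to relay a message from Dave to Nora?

8

Checking several routes:
Dave → Mona → Nora: 5 + 3 = 8
Dave → Liam → Nora: 7 + 15 = 22
Dave → Liam → Mona → Nora: 7 + 3 + 3 = 13
Dave → Mona → Liam → Nora: 5 + 3 + 15 = 23
Best route has total 8.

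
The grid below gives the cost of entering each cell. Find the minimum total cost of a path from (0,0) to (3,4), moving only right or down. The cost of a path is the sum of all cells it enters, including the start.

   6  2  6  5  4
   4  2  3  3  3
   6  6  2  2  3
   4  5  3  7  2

22

One optimal route is [0,0] -> [0,1] -> [1,1] -> [1,2] -> [2,2] -> [2,3] -> [2,4] -> [3,4].
Its cost is 6 + 2 + 2 + 3 + 2 + 2 + 3 + 2 = 22.
(Top row then right column would cost 31.)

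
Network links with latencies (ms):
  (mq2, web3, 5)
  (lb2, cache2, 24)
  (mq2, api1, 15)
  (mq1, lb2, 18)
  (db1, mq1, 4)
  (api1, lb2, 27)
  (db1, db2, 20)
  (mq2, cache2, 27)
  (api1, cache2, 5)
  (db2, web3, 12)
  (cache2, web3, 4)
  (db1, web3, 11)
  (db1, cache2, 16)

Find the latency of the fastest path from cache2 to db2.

16

Comparing a few candidate routes:
cache2 → db1 → db2: 16 + 20 = 36
cache2 → web3 → db2: 4 + 12 = 16
cache2 → api1 → mq2 → web3 → db2: 5 + 15 + 5 + 12 = 37
cache2 → mq2 → web3 → db2: 27 + 5 + 12 = 44
cache2 → db1 → web3 → db2: 16 + 11 + 12 = 39
cache2 → web3 → db1 → db2: 4 + 11 + 20 = 35
Best route has total 16 ms.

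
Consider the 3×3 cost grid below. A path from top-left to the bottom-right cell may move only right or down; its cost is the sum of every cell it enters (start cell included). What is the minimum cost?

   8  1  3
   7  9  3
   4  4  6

21

Best path: r0c0 → r0c1 → r0c2 → r1c2 → r2c2
Cost: 8 + 1 + 3 + 3 + 6 = 21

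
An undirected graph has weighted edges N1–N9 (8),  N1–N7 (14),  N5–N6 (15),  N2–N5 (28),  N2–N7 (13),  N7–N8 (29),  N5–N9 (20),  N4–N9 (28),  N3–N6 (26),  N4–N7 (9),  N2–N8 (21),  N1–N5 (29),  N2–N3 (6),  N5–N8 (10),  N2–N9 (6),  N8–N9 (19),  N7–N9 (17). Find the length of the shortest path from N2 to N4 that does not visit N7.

34

Comparing a few candidate routes:
N2 → N9 → N4: 6 + 28 = 34
N2 → N5 → N8 → N9 → N4: 28 + 10 + 19 + 28 = 85
N2 → N8 → N5 → N9 → N4: 21 + 10 + 20 + 28 = 79
N2 → N8 → N9 → N4: 21 + 19 + 28 = 68
N2 → N5 → N9 → N4: 28 + 20 + 28 = 76
Best route has total 34.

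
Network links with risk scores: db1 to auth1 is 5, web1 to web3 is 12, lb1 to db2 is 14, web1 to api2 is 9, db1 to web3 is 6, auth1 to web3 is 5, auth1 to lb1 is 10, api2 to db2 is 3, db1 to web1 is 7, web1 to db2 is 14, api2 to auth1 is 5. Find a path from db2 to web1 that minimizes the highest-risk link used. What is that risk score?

Some routes from db2 to web1:
db2→api2→auth1→db1→web1: max(3, 5, 5, 7) = 7
db2→api2→auth1→web3→web1: max(3, 5, 5, 12) = 12
db2→api2→auth1→db1→web3→web1: max(3, 5, 5, 6, 12) = 12
db2→api2→web1: max(3, 9) = 9
db2→api2→auth1→web3→db1→web1: max(3, 5, 5, 6, 7) = 7
db2→web1: max(14) = 14
The minimum achievable maximum is 7.

7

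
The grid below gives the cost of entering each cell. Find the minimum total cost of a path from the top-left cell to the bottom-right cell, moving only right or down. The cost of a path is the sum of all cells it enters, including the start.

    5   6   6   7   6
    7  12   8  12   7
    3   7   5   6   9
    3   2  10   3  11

Path (0,0) (1,0) (2,0) (3,0) (3,1) (3,2) (3,3) (3,4): 5 + 7 + 3 + 3 + 2 + 10 + 3 + 11 = 44.

44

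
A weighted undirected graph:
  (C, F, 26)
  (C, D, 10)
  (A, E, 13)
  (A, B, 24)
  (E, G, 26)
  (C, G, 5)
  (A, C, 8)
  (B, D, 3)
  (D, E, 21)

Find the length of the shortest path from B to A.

21

Routes from B to A:
B - A: 24
B - D - C - A: 3 + 10 + 8 = 21
B - D - E - A: 3 + 21 + 13 = 37
B - D - E - G - C - A: 3 + 21 + 26 + 5 + 8 = 63
B - D - C - G - E - A: 3 + 10 + 5 + 26 + 13 = 57
Best route has total 21.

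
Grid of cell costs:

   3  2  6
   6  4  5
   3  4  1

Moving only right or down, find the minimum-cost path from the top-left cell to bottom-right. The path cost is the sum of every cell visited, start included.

14

Best path: [0,0] -> [0,1] -> [1,1] -> [2,1] -> [2,2]
Cost: 3 + 2 + 4 + 4 + 1 = 14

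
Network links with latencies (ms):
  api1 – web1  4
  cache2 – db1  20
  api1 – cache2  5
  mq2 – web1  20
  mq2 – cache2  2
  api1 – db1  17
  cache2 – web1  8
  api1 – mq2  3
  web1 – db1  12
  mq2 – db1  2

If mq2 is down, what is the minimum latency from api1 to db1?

Candidate routes:
api1 -> cache2 -> db1: 5 + 20 = 25
api1 -> cache2 -> web1 -> db1: 5 + 8 + 12 = 25
api1 -> web1 -> cache2 -> db1: 4 + 8 + 20 = 32
api1 -> web1 -> db1: 4 + 12 = 16
api1 -> db1: 17
Shortest: 16 ms.

16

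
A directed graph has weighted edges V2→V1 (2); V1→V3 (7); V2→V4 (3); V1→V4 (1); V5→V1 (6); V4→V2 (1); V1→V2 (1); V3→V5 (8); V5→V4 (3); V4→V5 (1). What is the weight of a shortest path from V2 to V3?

Candidate routes:
V2→V4→V5→V1→V3: 3 + 1 + 6 + 7 = 17
V2→V1→V3: 2 + 7 = 9
Shortest: 9.

9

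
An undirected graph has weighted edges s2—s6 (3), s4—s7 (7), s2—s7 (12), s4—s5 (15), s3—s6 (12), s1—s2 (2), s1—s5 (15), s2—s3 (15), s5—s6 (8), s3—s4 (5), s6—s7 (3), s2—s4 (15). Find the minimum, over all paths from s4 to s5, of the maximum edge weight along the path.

Comparing a few candidate routes:
s4→s7→s2→s6→s5: max(7, 12, 3, 8) = 12
s4→s2→s7→s6→s5: max(15, 12, 3, 8) = 15
s4→s3→s6→s5: max(5, 12, 8) = 12
s4→s7→s6→s5: max(7, 3, 8) = 8
s4→s2→s6→s5: max(15, 3, 8) = 15
Best route has worst link 8.

8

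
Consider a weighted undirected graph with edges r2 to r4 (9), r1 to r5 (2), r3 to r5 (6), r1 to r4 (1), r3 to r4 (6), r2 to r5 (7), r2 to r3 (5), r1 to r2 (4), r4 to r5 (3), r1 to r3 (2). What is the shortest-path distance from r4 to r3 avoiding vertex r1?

Candidate routes:
r4 → r5 → r2 → r3: 3 + 7 + 5 = 15
r4 → r2 → r3: 9 + 5 = 14
r4 → r5 → r3: 3 + 6 = 9
r4 → r2 → r5 → r3: 9 + 7 + 6 = 22
r4 → r3: 6
Best route has total 6.

6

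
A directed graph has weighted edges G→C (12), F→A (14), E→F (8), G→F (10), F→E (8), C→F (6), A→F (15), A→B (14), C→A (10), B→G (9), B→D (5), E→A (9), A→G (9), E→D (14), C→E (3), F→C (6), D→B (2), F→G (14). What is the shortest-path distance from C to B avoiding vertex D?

24

Paths from C to B avoiding D:
C → E → F → A → B: 3 + 8 + 14 + 14 = 39
C → E → A → B: 3 + 9 + 14 = 26
C → A → B: 10 + 14 = 24
C → F → E → A → B: 6 + 8 + 9 + 14 = 37
C → F → A → B: 6 + 14 + 14 = 34
The minimum is 24.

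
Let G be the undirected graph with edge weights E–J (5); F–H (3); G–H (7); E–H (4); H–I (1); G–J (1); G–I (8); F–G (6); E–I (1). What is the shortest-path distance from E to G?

Checking several routes:
E → I → H → F → G: 1 + 1 + 3 + 6 = 11
E → I → H → G: 1 + 1 + 7 = 9
E → I → G: 1 + 8 = 9
E → J → G: 5 + 1 = 6
E → H → G: 4 + 7 = 11
E → H → I → G: 4 + 1 + 8 = 13
Best route has total 6.

6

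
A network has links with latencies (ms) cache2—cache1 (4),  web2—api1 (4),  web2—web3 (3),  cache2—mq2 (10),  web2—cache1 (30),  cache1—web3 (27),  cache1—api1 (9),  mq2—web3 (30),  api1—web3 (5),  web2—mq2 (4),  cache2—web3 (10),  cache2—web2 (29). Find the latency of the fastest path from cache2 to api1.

Checking several routes:
cache2 - mq2 - web2 - api1: 10 + 4 + 4 = 18
cache2 - mq2 - web2 - web3 - api1: 10 + 4 + 3 + 5 = 22
cache2 - cache1 - api1: 4 + 9 = 13
cache2 - web3 - web2 - api1: 10 + 3 + 4 = 17
cache2 - web3 - api1: 10 + 5 = 15
cache2 - web2 - api1: 29 + 4 = 33
Best route has total 13 ms.

13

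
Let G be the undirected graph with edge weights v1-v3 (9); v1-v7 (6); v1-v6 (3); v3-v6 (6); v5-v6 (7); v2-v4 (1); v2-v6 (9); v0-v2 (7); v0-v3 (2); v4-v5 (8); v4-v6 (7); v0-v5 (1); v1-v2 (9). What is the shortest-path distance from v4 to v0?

A few of the v4→v0 routes:
v4 - v2 - v6 - v5 - v0: 1 + 9 + 7 + 1 = 18
v4 - v6 - v3 - v0: 7 + 6 + 2 = 15
v4 - v2 - v0: 1 + 7 = 8
v4 - v2 - v6 - v3 - v0: 1 + 9 + 6 + 2 = 18
v4 - v6 - v5 - v0: 7 + 7 + 1 = 15
v4 - v5 - v0: 8 + 1 = 9
Best route has total 8.

8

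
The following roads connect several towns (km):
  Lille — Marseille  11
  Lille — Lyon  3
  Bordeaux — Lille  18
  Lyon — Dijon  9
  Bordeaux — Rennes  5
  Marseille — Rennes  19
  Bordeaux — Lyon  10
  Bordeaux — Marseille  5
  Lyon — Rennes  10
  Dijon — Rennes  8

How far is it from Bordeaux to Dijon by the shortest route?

Some routes from Bordeaux to Dijon:
Bordeaux-Lyon-Dijon: 10 + 9 = 19
Bordeaux-Marseille-Lille-Lyon-Dijon: 5 + 11 + 3 + 9 = 28
Bordeaux-Lyon-Rennes-Dijon: 10 + 10 + 8 = 28
Bordeaux-Rennes-Dijon: 5 + 8 = 13
Bordeaux-Rennes-Lyon-Dijon: 5 + 10 + 9 = 24
The minimum is 13 km.

13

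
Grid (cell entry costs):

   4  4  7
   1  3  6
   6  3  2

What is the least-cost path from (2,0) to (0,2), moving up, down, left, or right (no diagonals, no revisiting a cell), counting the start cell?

21

Take [2,0] → [1,0] → [1,1] → [0,1] → [0,2] for a total of 6 + 1 + 3 + 4 + 7 = 21.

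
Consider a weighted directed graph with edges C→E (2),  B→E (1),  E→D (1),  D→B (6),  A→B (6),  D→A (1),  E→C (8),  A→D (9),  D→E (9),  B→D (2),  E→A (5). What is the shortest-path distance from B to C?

9

Routes from B to C:
B - D - E - C: 2 + 9 + 8 = 19
B - E - C: 1 + 8 = 9
Shortest: 9.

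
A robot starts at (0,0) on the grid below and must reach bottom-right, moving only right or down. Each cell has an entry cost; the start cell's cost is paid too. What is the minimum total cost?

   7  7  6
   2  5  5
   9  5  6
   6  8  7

Best path: r0c0 → r1c0 → r1c1 → r1c2 → r2c2 → r3c2
Cost: 7 + 2 + 5 + 5 + 6 + 7 = 32
For comparison, the top-then-right route costs 38.

32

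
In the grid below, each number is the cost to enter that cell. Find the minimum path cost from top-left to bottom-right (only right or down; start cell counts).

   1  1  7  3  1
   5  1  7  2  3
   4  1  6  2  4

One optimal route is (0,0) → (0,1) → (1,1) → (2,1) → (2,2) → (2,3) → (2,4).
Its cost is 1 + 1 + 1 + 1 + 6 + 2 + 4 = 16.
(Top row then right column would cost 20.)

16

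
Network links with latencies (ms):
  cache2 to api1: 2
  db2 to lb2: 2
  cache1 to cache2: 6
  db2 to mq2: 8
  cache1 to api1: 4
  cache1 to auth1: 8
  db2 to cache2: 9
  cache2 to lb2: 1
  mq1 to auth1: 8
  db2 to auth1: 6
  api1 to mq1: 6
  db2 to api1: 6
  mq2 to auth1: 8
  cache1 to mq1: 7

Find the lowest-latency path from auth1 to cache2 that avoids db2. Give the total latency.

Checking several routes:
auth1→cache1→mq1→api1→cache2: 8 + 7 + 6 + 2 = 23
auth1→mq1→cache1→api1→cache2: 8 + 7 + 4 + 2 = 21
auth1→mq1→api1→cache2: 8 + 6 + 2 = 16
auth1→cache1→cache2: 8 + 6 = 14
auth1→cache1→api1→cache2: 8 + 4 + 2 = 14
auth1→mq1→cache1→cache2: 8 + 7 + 6 = 21
Best route has total 14 ms.

14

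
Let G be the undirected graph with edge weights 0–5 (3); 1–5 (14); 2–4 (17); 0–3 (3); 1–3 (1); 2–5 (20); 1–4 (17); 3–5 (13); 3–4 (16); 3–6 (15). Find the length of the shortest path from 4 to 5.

Comparing a few candidate routes:
4 → 1 → 3 → 5: 17 + 1 + 13 = 31
4 → 3 → 1 → 5: 16 + 1 + 14 = 31
4 → 1 → 5: 17 + 14 = 31
4 → 3 → 0 → 5: 16 + 3 + 3 = 22
4 → 3 → 5: 16 + 13 = 29
4 → 1 → 3 → 0 → 5: 17 + 1 + 3 + 3 = 24
Best route has total 22.

22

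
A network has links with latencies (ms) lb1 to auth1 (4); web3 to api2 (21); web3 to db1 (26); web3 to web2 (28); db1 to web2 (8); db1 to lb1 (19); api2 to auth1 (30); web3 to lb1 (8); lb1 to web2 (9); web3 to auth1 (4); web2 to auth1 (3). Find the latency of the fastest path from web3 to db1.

15

Some routes from web3 to db1:
web3→auth1→web2→db1: 4 + 3 + 8 = 15
web3→lb1→auth1→web2→db1: 8 + 4 + 3 + 8 = 23
web3→db1: 26
web3→lb1→web2→db1: 8 + 9 + 8 = 25
web3→auth1→lb1→web2→db1: 4 + 4 + 9 + 8 = 25
web3→lb1→db1: 8 + 19 = 27
Best route has total 15 ms.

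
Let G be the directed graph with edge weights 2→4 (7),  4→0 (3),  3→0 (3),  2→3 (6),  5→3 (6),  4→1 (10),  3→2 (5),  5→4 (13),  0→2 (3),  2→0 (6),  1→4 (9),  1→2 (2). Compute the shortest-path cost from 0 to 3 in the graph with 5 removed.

Routes from 0 to 3 avoiding 5:
0→2→3: 3 + 6 = 9
Shortest: 9.

9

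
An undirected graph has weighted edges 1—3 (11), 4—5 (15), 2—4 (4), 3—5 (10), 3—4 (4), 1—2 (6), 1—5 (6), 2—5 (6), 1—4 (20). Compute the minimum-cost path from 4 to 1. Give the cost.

10

A few of the 4→1 routes:
4→3→5→1: 4 + 10 + 6 = 20
4→3→1: 4 + 11 = 15
4→2→5→1: 4 + 6 + 6 = 16
4→2→1: 4 + 6 = 10
The minimum is 10.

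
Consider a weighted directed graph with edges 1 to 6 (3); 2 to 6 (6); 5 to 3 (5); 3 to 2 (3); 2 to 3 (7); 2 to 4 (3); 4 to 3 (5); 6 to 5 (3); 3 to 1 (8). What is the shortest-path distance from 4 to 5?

Routes from 4 to 5:
4 → 3 → 1 → 6 → 5: 5 + 8 + 3 + 3 = 19
4 → 3 → 2 → 6 → 5: 5 + 3 + 6 + 3 = 17
Shortest: 17.

17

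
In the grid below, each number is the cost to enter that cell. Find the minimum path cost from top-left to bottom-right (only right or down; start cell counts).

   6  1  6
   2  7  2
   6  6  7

22

Cheapest: r0c0→r0c1→r0c2→r1c2→r2c2
  6 + 1 + 6 + 2 + 7 = 22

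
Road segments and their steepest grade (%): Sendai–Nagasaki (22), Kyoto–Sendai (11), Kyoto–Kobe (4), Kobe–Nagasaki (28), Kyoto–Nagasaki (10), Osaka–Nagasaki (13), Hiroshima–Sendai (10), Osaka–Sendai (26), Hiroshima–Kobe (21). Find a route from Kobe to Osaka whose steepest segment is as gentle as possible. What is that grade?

13

A few of the Kobe→Osaka routes:
Kobe - Kyoto - Nagasaki - Osaka: max(4, 10, 13) = 13
Kobe - Kyoto - Sendai - Nagasaki - Osaka: max(4, 11, 22, 13) = 22
Kobe - Hiroshima - Sendai - Kyoto - Nagasaki - Osaka: max(21, 10, 11, 10, 13) = 21
The minimum achievable maximum is 13%.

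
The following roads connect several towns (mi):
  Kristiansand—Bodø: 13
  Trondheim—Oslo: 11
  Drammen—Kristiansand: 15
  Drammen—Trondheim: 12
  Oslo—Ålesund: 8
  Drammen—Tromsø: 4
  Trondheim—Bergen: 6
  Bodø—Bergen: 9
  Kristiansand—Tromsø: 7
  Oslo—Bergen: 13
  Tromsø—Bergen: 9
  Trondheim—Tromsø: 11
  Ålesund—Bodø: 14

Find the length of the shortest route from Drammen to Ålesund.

Comparing a few candidate routes:
Drammen → Tromsø → Bergen → Oslo → Ålesund: 4 + 9 + 13 + 8 = 34
Drammen → Tromsø → Bergen → Bodø → Ålesund: 4 + 9 + 9 + 14 = 36
Drammen → Trondheim → Oslo → Ålesund: 12 + 11 + 8 = 31
Drammen → Tromsø → Trondheim → Oslo → Ålesund: 4 + 11 + 11 + 8 = 34
Best route has total 31 mi.

31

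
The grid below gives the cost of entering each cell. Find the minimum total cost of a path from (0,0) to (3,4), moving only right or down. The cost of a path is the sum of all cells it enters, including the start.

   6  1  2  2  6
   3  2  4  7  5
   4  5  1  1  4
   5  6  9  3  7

25

Path r0c0→r0c1→r0c2→r1c2→r2c2→r2c3→r3c3→r3c4: 6 + 1 + 2 + 4 + 1 + 1 + 3 + 7 = 25.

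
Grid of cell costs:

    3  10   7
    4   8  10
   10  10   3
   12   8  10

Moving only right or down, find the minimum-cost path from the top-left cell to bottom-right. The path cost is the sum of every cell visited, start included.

Cheapest: r0c0 -> r1c0 -> r1c1 -> r1c2 -> r2c2 -> r3c2
  3 + 4 + 8 + 10 + 3 + 10 = 38

38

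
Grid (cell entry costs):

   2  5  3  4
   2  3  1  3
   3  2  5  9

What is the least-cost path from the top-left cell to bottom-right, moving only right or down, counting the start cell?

20

Best path: [0,0]→[1,0]→[1,1]→[1,2]→[1,3]→[2,3]
Cost: 2 + 2 + 3 + 1 + 3 + 9 = 20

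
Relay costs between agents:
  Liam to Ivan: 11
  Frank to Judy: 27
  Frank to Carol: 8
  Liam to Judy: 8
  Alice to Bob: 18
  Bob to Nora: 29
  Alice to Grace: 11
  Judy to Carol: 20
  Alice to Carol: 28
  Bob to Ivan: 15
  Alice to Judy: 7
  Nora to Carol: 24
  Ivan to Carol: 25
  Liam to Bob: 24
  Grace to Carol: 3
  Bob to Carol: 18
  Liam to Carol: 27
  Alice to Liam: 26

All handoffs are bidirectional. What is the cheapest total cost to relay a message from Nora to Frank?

Checking several routes:
Nora → Bob → Alice → Grace → Carol → Frank: 29 + 18 + 11 + 3 + 8 = 69
Nora → Bob → Carol → Frank: 29 + 18 + 8 = 55
Nora → Carol → Frank: 24 + 8 = 32
Shortest: 32.

32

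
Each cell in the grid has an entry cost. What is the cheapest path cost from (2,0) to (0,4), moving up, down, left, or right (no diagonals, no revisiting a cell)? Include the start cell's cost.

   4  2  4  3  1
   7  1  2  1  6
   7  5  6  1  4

20

Best path: [2,0] → [2,1] → [1,1] → [1,2] → [1,3] → [0,3] → [0,4]
Cost: 7 + 5 + 1 + 2 + 1 + 3 + 1 = 20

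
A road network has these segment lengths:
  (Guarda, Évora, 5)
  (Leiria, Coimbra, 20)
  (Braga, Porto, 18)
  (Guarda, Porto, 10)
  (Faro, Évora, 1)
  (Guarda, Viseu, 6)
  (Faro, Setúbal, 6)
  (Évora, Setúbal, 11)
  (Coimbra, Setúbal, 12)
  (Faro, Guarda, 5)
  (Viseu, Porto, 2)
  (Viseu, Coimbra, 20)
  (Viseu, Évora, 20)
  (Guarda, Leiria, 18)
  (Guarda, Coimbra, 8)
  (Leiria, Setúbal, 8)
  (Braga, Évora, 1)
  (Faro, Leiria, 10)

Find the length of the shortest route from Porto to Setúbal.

19

Some routes from Porto to Setúbal:
Porto -> Viseu -> Guarda -> Évora -> Faro -> Setúbal: 2 + 6 + 5 + 1 + 6 = 20
Porto -> Guarda -> Évora -> Faro -> Setúbal: 10 + 5 + 1 + 6 = 22
Porto -> Guarda -> Faro -> Setúbal: 10 + 5 + 6 = 21
Porto -> Viseu -> Guarda -> Faro -> Setúbal: 2 + 6 + 5 + 6 = 19
Best route has total 19.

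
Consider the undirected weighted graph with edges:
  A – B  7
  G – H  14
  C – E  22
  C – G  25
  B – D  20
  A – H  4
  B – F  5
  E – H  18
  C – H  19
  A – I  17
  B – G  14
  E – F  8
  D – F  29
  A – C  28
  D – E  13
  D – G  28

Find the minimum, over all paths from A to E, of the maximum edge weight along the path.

Comparing a few candidate routes:
A -> B -> F -> E: max(7, 5, 8) = 8
A -> H -> G -> B -> F -> E: max(4, 14, 14, 5, 8) = 14
A -> H -> E: max(4, 18) = 18
Best route has worst link 8.

8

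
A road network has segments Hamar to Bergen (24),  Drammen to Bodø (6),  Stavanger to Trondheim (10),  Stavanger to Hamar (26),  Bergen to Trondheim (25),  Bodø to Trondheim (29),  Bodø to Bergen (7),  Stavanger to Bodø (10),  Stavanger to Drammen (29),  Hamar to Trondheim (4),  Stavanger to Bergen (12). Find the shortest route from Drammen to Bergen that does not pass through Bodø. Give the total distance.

41

Candidate routes:
Drammen→Stavanger→Trondheim→Hamar→Bergen: 29 + 10 + 4 + 24 = 67
Drammen→Stavanger→Bergen: 29 + 12 = 41
Drammen→Stavanger→Hamar→Bergen: 29 + 26 + 24 = 79
Drammen→Stavanger→Hamar→Trondheim→Bergen: 29 + 26 + 4 + 25 = 84
Drammen→Stavanger→Trondheim→Bergen: 29 + 10 + 25 = 64
Shortest: 41 km.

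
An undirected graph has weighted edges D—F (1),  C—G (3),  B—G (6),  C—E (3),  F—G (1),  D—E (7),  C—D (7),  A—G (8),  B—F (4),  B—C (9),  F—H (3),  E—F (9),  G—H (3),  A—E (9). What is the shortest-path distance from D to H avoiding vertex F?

A few of the D→H routes:
D - E - C - G - H: 7 + 3 + 3 + 3 = 16
D - C - G - H: 7 + 3 + 3 = 13
D - C - B - G - H: 7 + 9 + 6 + 3 = 25
Best route has total 13.

13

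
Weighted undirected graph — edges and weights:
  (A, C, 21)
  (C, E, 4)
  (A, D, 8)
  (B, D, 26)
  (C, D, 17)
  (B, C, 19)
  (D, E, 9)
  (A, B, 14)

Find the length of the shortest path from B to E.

Some routes from B to E:
B -> A -> C -> E: 14 + 21 + 4 = 39
B -> C -> E: 19 + 4 = 23
B -> D -> E: 26 + 9 = 35
B -> A -> D -> E: 14 + 8 + 9 = 31
Best route has total 23.

23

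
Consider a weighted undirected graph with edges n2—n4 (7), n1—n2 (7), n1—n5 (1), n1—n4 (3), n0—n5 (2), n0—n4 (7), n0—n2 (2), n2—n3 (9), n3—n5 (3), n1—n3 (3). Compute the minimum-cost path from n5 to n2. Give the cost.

A few of the n5→n2 routes:
n5→n1→n2: 1 + 7 = 8
n5→n3→n2: 3 + 9 = 12
n5→n0→n2: 2 + 2 = 4
n5→n1→n4→n2: 1 + 3 + 7 = 11
Best route has total 4.

4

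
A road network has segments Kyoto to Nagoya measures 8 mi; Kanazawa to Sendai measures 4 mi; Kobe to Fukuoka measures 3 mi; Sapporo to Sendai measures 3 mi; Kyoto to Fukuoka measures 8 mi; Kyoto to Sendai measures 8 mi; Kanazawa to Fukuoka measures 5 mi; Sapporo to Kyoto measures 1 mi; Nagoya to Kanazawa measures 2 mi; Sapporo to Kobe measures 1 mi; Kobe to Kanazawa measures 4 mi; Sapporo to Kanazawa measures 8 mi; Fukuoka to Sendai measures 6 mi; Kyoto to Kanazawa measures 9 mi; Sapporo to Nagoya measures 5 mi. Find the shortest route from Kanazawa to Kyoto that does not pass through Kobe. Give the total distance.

8

Comparing a few candidate routes:
Kanazawa -> Sapporo -> Kyoto: 8 + 1 = 9
Kanazawa -> Sendai -> Sapporo -> Kyoto: 4 + 3 + 1 = 8
Kanazawa -> Nagoya -> Sapporo -> Kyoto: 2 + 5 + 1 = 8
Kanazawa -> Nagoya -> Kyoto: 2 + 8 = 10
Kanazawa -> Kyoto: 9
Best route has total 8 mi.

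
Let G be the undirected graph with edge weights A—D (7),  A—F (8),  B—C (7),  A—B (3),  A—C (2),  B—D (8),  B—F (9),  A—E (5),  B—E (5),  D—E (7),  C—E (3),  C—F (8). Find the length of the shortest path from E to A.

5

Some routes from E to A:
E - B - A: 5 + 3 = 8
E - C - A: 3 + 2 = 5
E - C - B - A: 3 + 7 + 3 = 13
E - A: 5
E - B - C - A: 5 + 7 + 2 = 14
The minimum is 5.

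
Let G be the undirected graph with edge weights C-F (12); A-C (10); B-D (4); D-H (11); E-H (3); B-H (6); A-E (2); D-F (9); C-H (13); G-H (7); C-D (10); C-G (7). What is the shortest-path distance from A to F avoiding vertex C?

24

Candidate routes:
A -> E -> H -> D -> F: 2 + 3 + 11 + 9 = 25
A -> E -> H -> B -> D -> F: 2 + 3 + 6 + 4 + 9 = 24
Shortest: 24.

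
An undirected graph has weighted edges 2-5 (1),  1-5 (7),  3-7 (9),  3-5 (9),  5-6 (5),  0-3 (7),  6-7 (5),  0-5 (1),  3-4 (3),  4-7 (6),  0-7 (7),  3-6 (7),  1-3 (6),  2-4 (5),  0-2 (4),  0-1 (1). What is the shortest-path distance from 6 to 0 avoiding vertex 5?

Some routes from 6 to 0 avoiding 5:
6 -> 7 -> 0: 5 + 7 = 12
6 -> 3 -> 0: 7 + 7 = 14
6 -> 3 -> 1 -> 0: 7 + 6 + 1 = 14
The minimum is 12.

12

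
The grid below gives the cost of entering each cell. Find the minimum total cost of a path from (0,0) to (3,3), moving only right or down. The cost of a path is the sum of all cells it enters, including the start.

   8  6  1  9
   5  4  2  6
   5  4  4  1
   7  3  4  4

Cheapest: (0,0)→(0,1)→(0,2)→(1,2)→(2,2)→(2,3)→(3,3)
  8 + 6 + 1 + 2 + 4 + 1 + 4 = 26
(Top row then right column would cost 35.)

26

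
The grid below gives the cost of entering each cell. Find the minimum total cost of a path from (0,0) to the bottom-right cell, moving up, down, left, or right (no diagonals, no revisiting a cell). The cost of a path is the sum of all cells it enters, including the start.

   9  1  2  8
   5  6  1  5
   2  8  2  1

Cheapest: r0c0→r0c1→r0c2→r1c2→r2c2→r2c3
  9 + 1 + 2 + 1 + 2 + 1 = 16

16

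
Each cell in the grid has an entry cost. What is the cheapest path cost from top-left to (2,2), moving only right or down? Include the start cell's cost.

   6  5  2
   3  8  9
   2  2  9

22

Cheapest: (0,0) -> (1,0) -> (2,0) -> (2,1) -> (2,2)
  6 + 3 + 2 + 2 + 9 = 22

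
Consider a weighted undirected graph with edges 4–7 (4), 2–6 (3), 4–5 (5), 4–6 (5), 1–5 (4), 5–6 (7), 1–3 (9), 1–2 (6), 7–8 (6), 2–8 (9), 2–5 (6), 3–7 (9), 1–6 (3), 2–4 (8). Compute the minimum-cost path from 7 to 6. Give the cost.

Some routes from 7 to 6:
7-4-2-6: 4 + 8 + 3 = 15
7-4-6: 4 + 5 = 9
7-4-5-6: 4 + 5 + 7 = 16
7-8-2-6: 6 + 9 + 3 = 18
7-4-5-2-6: 4 + 5 + 6 + 3 = 18
7-4-5-1-6: 4 + 5 + 4 + 3 = 16
Shortest: 9.

9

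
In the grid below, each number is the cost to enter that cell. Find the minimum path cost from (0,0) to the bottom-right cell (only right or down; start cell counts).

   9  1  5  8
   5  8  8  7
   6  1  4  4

27

Cheapest: [0,0] -> [0,1] -> [1,1] -> [2,1] -> [2,2] -> [2,3]
  9 + 1 + 8 + 1 + 4 + 4 = 27
(Top row then right column would cost 34.)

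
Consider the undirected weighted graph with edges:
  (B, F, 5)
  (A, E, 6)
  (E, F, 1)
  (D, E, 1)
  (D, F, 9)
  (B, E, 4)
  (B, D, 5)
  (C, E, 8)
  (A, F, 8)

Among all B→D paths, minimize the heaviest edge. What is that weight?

4

Checking several routes:
B→E→F→D: max(4, 1, 9) = 9
B→F→E→D: max(5, 1, 1) = 5
B→E→A→F→D: max(4, 6, 8, 9) = 9
B→D: max(5) = 5
B→E→D: max(4, 1) = 4
B→F→A→E→D: max(5, 8, 6, 1) = 8
Smallest bottleneck: 4.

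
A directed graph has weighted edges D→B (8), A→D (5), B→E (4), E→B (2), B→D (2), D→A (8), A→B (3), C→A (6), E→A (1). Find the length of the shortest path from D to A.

8

Routes from D to A:
D → B → E → A: 8 + 4 + 1 = 13
D → A: 8
The minimum is 8.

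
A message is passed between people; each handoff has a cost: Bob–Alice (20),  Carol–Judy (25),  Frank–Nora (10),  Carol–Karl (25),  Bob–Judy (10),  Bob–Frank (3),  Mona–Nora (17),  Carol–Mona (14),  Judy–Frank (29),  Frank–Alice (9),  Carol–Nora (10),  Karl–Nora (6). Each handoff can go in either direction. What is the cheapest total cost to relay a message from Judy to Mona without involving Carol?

40

Routes from Judy to Mona avoiding Carol:
Judy -> Bob -> Frank -> Nora -> Mona: 10 + 3 + 10 + 17 = 40
Judy -> Bob -> Alice -> Frank -> Nora -> Mona: 10 + 20 + 9 + 10 + 17 = 66
Judy -> Frank -> Nora -> Mona: 29 + 10 + 17 = 56
The minimum is 40.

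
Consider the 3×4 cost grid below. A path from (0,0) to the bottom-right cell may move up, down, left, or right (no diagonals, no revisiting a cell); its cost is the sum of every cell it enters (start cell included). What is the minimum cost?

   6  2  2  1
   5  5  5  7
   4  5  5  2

20

Take r0c0 r0c1 r0c2 r0c3 r1c3 r2c3 for a total of 6 + 2 + 2 + 1 + 7 + 2 = 20.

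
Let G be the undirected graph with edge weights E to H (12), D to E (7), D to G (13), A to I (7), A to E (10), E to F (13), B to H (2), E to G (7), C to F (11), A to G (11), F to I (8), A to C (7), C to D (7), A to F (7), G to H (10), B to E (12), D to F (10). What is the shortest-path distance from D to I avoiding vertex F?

21

Checking several routes:
D -> C -> A -> I: 7 + 7 + 7 = 21
D -> E -> G -> A -> I: 7 + 7 + 11 + 7 = 32
D -> G -> A -> I: 13 + 11 + 7 = 31
D -> E -> A -> I: 7 + 10 + 7 = 24
Best route has total 21.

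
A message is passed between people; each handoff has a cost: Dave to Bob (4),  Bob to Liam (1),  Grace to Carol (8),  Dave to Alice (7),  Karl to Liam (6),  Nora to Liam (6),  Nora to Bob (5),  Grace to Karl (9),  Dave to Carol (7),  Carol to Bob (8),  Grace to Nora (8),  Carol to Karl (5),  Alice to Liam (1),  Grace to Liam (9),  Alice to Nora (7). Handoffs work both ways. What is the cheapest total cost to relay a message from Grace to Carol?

Some routes from Grace to Carol:
Grace - Liam - Bob - Carol: 9 + 1 + 8 = 18
Grace - Nora - Bob - Carol: 8 + 5 + 8 = 21
Grace - Liam - Bob - Dave - Carol: 9 + 1 + 4 + 7 = 21
Grace - Karl - Carol: 9 + 5 = 14
Grace - Carol: 8
Grace - Liam - Karl - Carol: 9 + 6 + 5 = 20
Best route has total 8.

8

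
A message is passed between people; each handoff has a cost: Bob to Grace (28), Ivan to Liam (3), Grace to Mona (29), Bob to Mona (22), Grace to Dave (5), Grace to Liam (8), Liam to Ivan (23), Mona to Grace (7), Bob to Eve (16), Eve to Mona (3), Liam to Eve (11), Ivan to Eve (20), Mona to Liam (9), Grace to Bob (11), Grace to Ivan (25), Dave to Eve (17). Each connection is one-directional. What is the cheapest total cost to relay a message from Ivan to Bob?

Paths from Ivan to Bob:
Ivan→Liam→Eve→Mona→Grace→Bob: 3 + 11 + 3 + 7 + 11 = 35
Ivan→Eve→Mona→Grace→Bob: 20 + 3 + 7 + 11 = 41
The minimum is 35.

35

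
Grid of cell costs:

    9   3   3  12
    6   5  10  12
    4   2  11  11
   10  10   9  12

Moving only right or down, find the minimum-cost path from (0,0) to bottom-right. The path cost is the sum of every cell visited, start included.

Take (0,0) -> (0,1) -> (1,1) -> (2,1) -> (3,1) -> (3,2) -> (3,3) for a total of 9 + 3 + 5 + 2 + 10 + 9 + 12 = 50.
For comparison, the top-then-right route costs 62.

50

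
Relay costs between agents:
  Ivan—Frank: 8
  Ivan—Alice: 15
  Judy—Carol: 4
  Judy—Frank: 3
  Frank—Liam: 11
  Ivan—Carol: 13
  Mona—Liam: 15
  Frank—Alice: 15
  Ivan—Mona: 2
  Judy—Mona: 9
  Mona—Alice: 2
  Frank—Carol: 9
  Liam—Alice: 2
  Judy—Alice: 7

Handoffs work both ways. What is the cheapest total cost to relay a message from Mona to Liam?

A few of the Mona→Liam routes:
Mona → Ivan → Frank → Liam: 2 + 8 + 11 = 21
Mona → Alice → Liam: 2 + 2 = 4
Mona → Liam: 15
Mona → Judy → Alice → Liam: 9 + 7 + 2 = 18
Mona → Ivan → Frank → Judy → Alice → Liam: 2 + 8 + 3 + 7 + 2 = 22
Mona → Ivan → Alice → Liam: 2 + 15 + 2 = 19
Best route has total 4.

4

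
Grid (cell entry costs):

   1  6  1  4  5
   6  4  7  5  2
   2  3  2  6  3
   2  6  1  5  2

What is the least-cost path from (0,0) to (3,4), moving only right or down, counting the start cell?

22

Take (0,0) → (1,0) → (2,0) → (2,1) → (2,2) → (3,2) → (3,3) → (3,4) for a total of 1 + 6 + 2 + 3 + 2 + 1 + 5 + 2 = 22.
For comparison, the top-then-right route costs 24.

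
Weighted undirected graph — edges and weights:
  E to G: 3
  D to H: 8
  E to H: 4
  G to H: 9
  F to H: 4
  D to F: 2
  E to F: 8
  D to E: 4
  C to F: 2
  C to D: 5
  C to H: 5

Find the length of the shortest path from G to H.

A few of the G→H routes:
G -> E -> H: 3 + 4 = 7
G -> E -> F -> H: 3 + 8 + 4 = 15
G -> H: 9
G -> E -> D -> F -> H: 3 + 4 + 2 + 4 = 13
Shortest: 7.

7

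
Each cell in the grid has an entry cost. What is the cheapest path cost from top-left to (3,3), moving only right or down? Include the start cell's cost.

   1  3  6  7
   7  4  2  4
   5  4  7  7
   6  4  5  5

26

Take r0c0 -> r0c1 -> r1c1 -> r1c2 -> r1c3 -> r2c3 -> r3c3 for a total of 1 + 3 + 4 + 2 + 4 + 7 + 5 = 26.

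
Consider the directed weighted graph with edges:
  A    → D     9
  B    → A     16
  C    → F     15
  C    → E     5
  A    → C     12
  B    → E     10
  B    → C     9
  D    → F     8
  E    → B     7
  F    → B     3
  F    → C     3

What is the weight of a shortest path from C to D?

37

Routes from C to D:
C→F→B→A→D: 15 + 3 + 16 + 9 = 43
C→E→B→A→D: 5 + 7 + 16 + 9 = 37
Shortest: 37.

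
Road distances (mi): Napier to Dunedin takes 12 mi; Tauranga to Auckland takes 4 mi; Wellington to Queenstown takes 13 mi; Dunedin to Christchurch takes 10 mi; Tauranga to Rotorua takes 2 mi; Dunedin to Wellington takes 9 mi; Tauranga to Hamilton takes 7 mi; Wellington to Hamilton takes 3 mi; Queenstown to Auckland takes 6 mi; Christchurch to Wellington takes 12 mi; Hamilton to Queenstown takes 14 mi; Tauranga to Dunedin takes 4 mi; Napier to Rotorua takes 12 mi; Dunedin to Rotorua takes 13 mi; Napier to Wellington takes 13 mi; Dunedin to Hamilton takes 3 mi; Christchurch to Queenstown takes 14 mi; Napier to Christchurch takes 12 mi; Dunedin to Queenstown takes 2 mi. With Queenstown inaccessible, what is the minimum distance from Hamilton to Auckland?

Comparing a few candidate routes:
Hamilton → Tauranga → Auckland: 7 + 4 = 11
Hamilton → Dunedin → Rotorua → Tauranga → Auckland: 3 + 13 + 2 + 4 = 22
Hamilton → Dunedin → Napier → Rotorua → Tauranga → Auckland: 3 + 12 + 12 + 2 + 4 = 33
Hamilton → Wellington → Dunedin → Rotorua → Tauranga → Auckland: 3 + 9 + 13 + 2 + 4 = 31
Hamilton → Wellington → Dunedin → Tauranga → Auckland: 3 + 9 + 4 + 4 = 20
Hamilton → Dunedin → Tauranga → Auckland: 3 + 4 + 4 = 11
Best route has total 11 mi.

11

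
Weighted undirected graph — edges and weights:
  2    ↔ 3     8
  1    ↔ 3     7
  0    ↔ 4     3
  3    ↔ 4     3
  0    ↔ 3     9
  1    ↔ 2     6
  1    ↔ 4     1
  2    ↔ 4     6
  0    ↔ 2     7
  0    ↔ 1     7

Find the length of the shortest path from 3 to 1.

4

Comparing a few candidate routes:
3 -> 4 -> 1: 3 + 1 = 4
3 -> 1: 7
3 -> 0 -> 4 -> 1: 9 + 3 + 1 = 13
Best route has total 4.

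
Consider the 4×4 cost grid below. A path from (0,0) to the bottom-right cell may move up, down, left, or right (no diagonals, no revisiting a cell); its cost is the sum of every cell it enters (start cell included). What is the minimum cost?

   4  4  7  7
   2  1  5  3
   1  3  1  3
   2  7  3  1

Cheapest: r0c0 -> r1c0 -> r1c1 -> r2c1 -> r2c2 -> r2c3 -> r3c3
  4 + 2 + 1 + 3 + 1 + 3 + 1 = 15

15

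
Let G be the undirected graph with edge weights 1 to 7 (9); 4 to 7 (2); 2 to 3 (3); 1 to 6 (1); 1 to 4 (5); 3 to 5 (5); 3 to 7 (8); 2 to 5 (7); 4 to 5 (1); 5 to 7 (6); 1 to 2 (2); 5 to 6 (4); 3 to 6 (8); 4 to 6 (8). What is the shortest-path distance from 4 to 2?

A few of the 4→2 routes:
4 - 5 - 6 - 1 - 2: 1 + 4 + 1 + 2 = 8
4 - 1 - 2: 5 + 2 = 7
4 - 5 - 2: 1 + 7 = 8
4 - 6 - 1 - 2: 8 + 1 + 2 = 11
4 - 7 - 3 - 2: 2 + 8 + 3 = 13
4 - 5 - 3 - 2: 1 + 5 + 3 = 9
Best route has total 7.

7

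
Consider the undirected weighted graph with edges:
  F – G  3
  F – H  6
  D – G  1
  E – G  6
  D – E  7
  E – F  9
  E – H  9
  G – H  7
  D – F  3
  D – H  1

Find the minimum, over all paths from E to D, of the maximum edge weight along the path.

6

A few of the E→D routes:
E→G→F→H→D: max(6, 3, 6, 1) = 6
E→G→H→D: max(6, 7, 1) = 7
E→G→F→D: max(6, 3, 3) = 6
E→G→D: max(6, 1) = 6
Best route has worst link 6.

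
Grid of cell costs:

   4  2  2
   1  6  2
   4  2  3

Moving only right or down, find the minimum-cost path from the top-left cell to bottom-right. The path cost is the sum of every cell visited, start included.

One optimal route is (0,0)→(0,1)→(0,2)→(1,2)→(2,2).
Its cost is 4 + 2 + 2 + 2 + 3 = 13.

13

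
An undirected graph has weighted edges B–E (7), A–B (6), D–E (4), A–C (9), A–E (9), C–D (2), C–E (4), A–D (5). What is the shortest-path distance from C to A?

7

Comparing a few candidate routes:
C - E - A: 4 + 9 = 13
C - A: 9
C - D - A: 2 + 5 = 7
Best route has total 7.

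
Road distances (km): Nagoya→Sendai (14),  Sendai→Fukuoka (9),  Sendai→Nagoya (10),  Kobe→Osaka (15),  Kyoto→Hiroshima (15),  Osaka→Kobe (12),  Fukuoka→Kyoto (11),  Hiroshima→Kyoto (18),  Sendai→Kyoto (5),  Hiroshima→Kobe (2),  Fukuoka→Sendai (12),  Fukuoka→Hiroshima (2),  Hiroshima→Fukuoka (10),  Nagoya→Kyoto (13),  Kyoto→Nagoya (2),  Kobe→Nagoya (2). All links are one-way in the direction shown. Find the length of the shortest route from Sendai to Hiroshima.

Routes from Sendai to Hiroshima:
Sendai → Fukuoka → Hiroshima: 9 + 2 = 11
Sendai → Nagoya → Kyoto → Hiroshima: 10 + 13 + 15 = 38
Sendai → Fukuoka → Kyoto → Hiroshima: 9 + 11 + 15 = 35
Sendai → Kyoto → Hiroshima: 5 + 15 = 20
The minimum is 11 km.

11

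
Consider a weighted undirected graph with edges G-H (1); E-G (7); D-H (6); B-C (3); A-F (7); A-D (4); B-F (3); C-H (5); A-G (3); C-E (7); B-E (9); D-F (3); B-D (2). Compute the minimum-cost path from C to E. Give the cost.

7

Some routes from C to E:
C-B-D-A-G-E: 3 + 2 + 4 + 3 + 7 = 19
C-B-E: 3 + 9 = 12
C-H-D-B-E: 5 + 6 + 2 + 9 = 22
C-B-D-H-G-E: 3 + 2 + 6 + 1 + 7 = 19
C-H-G-E: 5 + 1 + 7 = 13
C-E: 7
Shortest: 7.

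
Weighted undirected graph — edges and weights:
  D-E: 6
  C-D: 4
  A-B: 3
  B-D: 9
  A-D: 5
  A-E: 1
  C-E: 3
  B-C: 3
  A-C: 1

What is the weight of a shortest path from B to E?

Checking several routes:
B → A → E: 3 + 1 = 4
B → C → E: 3 + 3 = 6
B → C → D → A → E: 3 + 4 + 5 + 1 = 13
B → C → D → E: 3 + 4 + 6 = 13
B → A → C → E: 3 + 1 + 3 = 7
B → C → A → E: 3 + 1 + 1 = 5
Shortest: 4.

4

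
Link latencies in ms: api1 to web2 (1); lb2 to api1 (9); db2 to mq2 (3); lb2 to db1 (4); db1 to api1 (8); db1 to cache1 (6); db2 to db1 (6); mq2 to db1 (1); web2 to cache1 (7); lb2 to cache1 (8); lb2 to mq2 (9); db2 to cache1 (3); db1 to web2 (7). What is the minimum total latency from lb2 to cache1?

Some routes from lb2 to cache1:
lb2-db1-db2-cache1: 4 + 6 + 3 = 13
lb2-mq2-db2-cache1: 9 + 3 + 3 = 15
lb2-cache1: 8
lb2-db1-mq2-db2-cache1: 4 + 1 + 3 + 3 = 11
lb2-db1-cache1: 4 + 6 = 10
lb2-mq2-db1-cache1: 9 + 1 + 6 = 16
Best route has total 8 ms.

8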